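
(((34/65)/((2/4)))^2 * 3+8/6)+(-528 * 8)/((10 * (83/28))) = -137.88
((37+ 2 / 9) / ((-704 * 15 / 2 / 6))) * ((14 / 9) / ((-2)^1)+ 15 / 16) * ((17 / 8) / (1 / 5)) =-130985 / 1824768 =-0.07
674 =674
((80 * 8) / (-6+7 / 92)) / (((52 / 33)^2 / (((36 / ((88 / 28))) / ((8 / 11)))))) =-12623688 / 18421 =-685.29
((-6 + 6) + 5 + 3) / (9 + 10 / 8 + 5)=32 / 61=0.52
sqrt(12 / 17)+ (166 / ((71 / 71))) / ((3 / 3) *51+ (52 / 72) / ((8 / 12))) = 2 *sqrt(51) / 17+ 1992 / 625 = 4.03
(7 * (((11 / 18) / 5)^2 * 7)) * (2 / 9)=5929 / 36450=0.16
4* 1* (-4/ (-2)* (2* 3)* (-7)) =-336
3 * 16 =48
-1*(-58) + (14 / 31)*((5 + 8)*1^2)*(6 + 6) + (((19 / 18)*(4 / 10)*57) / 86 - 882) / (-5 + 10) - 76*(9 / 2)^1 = -77958989 / 199950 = -389.89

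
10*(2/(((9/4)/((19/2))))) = 760/9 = 84.44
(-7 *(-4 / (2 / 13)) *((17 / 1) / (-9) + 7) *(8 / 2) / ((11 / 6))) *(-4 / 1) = -267904 / 33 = -8118.30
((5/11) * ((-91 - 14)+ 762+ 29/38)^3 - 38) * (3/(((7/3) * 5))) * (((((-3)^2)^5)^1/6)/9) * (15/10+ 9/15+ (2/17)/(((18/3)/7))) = 83500089730459631397/1026106400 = 81375664093.37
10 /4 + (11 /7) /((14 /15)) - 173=-8272 /49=-168.82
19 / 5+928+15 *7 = 5184 / 5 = 1036.80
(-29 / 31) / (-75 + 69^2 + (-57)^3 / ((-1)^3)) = -29 / 5886249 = -0.00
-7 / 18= -0.39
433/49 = 8.84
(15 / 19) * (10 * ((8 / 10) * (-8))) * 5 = -252.63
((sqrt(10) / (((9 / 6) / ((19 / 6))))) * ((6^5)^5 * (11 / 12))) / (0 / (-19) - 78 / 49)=-449312623016219246592 * sqrt(10) / 13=-109296251553526684652.47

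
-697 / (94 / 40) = -13940 / 47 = -296.60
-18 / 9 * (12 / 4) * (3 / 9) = -2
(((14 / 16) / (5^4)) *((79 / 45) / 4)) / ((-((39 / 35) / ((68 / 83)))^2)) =-7831033 / 23575880250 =-0.00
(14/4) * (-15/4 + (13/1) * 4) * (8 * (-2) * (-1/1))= 2702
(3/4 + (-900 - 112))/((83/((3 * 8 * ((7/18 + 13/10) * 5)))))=-614840/249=-2469.24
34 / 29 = 1.17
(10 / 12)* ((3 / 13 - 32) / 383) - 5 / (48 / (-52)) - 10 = -277975 / 59748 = -4.65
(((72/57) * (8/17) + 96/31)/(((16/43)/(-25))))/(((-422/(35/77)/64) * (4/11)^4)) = 977.76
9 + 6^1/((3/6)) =21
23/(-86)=-23/86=-0.27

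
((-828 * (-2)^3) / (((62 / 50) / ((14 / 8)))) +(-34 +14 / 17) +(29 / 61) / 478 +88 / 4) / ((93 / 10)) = 1004.00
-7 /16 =-0.44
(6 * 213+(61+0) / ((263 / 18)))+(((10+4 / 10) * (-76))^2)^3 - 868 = 1001976103451233621276032 / 4109375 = 243826884490034037.12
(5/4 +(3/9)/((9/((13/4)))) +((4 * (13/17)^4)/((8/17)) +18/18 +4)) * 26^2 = 6271.28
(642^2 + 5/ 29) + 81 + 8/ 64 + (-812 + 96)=95474797/ 232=411529.30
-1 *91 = -91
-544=-544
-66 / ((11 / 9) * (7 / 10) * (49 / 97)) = -52380 / 343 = -152.71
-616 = -616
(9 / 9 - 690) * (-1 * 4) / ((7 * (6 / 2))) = 2756 / 21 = 131.24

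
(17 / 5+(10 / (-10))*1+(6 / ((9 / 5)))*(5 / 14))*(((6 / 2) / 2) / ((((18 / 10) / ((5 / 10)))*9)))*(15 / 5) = 377 / 756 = 0.50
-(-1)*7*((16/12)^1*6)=56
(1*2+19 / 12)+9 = 151 / 12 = 12.58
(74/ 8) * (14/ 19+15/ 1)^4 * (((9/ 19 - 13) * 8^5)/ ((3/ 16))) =-9225148390651461632/ 7428297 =-1241892777126.64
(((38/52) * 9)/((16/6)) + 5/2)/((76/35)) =36155/15808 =2.29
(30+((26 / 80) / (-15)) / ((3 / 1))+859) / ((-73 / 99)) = -17602057 / 14600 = -1205.62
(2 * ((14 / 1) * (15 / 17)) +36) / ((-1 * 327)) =-344 / 1853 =-0.19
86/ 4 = 43/ 2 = 21.50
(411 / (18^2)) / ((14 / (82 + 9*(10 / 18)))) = 7.88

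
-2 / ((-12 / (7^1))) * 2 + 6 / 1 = 25 / 3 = 8.33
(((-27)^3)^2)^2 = 150094635296999121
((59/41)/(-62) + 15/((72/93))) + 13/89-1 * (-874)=808572673/904952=893.50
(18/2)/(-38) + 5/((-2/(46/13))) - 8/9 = -44335/4446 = -9.97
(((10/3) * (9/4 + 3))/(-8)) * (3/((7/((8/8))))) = -15/16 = -0.94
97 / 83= 1.17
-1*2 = -2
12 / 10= 6 / 5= 1.20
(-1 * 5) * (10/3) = -50/3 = -16.67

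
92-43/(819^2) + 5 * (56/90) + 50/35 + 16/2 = 70121099/670761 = 104.54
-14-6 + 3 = -17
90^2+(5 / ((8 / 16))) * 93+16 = 9046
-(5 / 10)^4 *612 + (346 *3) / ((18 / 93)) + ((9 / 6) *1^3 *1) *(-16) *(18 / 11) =232561 / 44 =5285.48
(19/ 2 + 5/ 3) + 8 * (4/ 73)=5083/ 438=11.61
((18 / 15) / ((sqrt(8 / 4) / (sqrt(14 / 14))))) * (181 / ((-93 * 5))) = -181 * sqrt(2) / 775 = -0.33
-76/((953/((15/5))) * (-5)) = 228/4765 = 0.05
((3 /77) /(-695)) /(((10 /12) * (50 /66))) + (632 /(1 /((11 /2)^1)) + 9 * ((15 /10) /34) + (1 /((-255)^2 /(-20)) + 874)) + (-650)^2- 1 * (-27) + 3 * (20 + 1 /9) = 2701206199386559 /6326932500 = 426937.73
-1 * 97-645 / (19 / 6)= -5713 / 19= -300.68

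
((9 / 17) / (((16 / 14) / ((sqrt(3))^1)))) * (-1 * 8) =-63 * sqrt(3) / 17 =-6.42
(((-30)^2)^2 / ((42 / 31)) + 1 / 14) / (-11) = -8370001 / 154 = -54350.66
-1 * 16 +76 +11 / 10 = 611 / 10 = 61.10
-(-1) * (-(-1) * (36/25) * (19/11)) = 2.49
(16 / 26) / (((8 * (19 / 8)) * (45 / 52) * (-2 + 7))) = 32 / 4275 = 0.01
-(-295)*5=1475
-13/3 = -4.33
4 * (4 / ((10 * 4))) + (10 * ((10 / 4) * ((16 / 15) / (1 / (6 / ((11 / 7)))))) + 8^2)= 9142 / 55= 166.22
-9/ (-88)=9/ 88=0.10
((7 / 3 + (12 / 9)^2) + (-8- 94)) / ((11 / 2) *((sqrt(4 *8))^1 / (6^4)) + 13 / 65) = -102759840 / 206927 + 8721900 *sqrt(2) / 206927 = -436.99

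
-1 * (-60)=60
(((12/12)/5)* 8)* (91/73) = 728/365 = 1.99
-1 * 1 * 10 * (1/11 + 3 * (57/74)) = -9775/407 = -24.02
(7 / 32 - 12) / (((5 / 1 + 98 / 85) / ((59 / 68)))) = -111215 / 66944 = -1.66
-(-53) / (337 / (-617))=-32701 / 337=-97.04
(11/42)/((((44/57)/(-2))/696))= -3306/7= -472.29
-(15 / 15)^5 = -1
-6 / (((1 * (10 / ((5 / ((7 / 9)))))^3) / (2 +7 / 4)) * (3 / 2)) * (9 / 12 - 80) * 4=1263.26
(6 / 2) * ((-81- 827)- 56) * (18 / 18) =-2892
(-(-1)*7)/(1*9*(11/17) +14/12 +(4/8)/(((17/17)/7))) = 357/535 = 0.67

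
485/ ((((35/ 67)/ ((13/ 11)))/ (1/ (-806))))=-6499/ 4774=-1.36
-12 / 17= -0.71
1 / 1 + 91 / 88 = 179 / 88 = 2.03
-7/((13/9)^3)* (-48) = 244944/2197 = 111.49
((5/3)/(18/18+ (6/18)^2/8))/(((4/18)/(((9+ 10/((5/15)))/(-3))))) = -7020/73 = -96.16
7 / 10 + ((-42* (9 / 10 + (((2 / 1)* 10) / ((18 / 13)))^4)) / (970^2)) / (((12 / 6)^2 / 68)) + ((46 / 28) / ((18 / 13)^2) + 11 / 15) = -4428467086909 / 144042381000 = -30.74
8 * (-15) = -120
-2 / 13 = -0.15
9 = 9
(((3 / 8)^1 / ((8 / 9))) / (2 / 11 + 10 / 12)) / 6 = 297 / 4288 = 0.07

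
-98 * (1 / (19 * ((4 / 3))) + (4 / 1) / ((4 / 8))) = -29939 / 38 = -787.87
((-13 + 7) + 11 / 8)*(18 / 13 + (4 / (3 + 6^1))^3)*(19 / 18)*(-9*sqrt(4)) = 4904831 / 37908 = 129.39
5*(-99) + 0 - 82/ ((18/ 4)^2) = -499.05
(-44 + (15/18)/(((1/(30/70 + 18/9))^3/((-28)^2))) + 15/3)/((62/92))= 9002246/651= 13828.33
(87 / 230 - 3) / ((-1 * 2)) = 603 / 460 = 1.31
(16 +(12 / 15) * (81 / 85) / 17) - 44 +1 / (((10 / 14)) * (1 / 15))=-6.96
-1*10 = -10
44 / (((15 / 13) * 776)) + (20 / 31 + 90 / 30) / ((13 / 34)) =11237849 / 1172730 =9.58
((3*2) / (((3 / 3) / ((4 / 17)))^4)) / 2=768 / 83521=0.01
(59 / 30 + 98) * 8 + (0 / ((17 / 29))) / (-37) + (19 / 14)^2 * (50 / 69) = 27084109 / 33810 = 801.07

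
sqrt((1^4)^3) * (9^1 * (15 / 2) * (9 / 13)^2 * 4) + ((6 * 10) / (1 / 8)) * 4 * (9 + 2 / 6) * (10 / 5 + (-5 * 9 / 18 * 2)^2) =81790830 / 169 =483969.41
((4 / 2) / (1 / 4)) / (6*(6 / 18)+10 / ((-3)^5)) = 486 / 119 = 4.08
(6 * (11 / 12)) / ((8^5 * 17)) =11 / 1114112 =0.00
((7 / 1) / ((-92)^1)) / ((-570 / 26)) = 91 / 26220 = 0.00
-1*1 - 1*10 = -11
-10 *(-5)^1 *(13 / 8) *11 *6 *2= 10725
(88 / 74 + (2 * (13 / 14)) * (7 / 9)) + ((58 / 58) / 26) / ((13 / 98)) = 164530 / 56277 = 2.92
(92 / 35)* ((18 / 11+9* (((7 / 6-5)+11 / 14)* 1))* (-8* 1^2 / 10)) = 730848 / 13475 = 54.24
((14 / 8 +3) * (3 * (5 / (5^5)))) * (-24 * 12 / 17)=-4104 / 10625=-0.39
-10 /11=-0.91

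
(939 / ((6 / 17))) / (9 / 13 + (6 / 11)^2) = 8369933 / 3114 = 2687.84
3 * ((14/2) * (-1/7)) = -3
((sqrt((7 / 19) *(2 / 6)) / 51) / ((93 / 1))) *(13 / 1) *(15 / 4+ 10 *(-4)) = -1885 *sqrt(399) / 1081404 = -0.03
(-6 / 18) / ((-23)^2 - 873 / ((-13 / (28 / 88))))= -286 / 472215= -0.00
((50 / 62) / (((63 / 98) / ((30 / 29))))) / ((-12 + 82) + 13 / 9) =10500 / 578057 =0.02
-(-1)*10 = 10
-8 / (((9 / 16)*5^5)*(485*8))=-16 / 13640625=-0.00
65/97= 0.67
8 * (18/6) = 24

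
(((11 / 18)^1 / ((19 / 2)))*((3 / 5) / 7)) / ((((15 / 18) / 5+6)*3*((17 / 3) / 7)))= 22 / 59755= 0.00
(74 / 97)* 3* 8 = 1776 / 97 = 18.31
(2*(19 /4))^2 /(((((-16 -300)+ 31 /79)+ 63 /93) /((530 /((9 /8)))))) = -234283585 /1735344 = -135.01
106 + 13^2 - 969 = -694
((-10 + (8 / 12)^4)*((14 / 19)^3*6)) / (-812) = 155624 / 5370597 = 0.03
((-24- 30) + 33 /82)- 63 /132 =-54.07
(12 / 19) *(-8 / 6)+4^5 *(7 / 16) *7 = 59568 / 19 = 3135.16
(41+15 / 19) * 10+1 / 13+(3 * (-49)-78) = 47664 / 247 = 192.97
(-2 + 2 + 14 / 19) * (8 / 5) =112 / 95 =1.18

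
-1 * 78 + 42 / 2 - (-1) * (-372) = -429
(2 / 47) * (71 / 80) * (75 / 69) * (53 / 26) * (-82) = -771415 / 112424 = -6.86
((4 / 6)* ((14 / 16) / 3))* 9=7 / 4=1.75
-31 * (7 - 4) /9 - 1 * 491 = -1504 /3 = -501.33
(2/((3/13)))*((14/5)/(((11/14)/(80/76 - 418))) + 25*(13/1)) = -31540262/3135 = -10060.69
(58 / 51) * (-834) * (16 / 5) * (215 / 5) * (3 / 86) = -386976 / 85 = -4552.66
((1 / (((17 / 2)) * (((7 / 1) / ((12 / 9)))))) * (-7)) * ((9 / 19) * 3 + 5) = -976 / 969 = -1.01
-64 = -64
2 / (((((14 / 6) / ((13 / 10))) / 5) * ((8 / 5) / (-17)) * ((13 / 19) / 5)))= -24225 / 56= -432.59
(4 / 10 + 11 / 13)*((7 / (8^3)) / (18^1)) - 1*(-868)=868.00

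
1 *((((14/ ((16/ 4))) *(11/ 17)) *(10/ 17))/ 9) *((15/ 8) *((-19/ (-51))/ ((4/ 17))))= 36575/ 83232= 0.44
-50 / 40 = -5 / 4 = -1.25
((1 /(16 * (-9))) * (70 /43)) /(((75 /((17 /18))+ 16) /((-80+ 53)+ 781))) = -224315 /2510856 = -0.09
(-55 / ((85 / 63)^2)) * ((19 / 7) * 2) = -237006 / 1445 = -164.02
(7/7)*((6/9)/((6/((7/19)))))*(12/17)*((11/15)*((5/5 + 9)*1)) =616/2907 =0.21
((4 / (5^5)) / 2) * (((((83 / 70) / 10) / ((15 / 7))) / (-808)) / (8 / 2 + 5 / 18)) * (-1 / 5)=249 / 121515625000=0.00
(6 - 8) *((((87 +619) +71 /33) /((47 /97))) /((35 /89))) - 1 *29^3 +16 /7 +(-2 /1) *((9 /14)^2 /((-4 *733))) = -70903110323917 /2228290680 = -31819.51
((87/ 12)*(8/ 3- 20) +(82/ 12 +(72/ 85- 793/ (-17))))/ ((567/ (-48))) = 6.04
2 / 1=2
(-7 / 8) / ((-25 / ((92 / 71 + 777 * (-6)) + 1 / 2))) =-4632243 / 28400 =-163.11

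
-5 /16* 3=-0.94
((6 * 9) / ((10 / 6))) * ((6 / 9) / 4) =27 / 5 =5.40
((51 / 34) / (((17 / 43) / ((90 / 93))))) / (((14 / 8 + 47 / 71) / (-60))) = -91.34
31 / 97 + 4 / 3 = 481 / 291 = 1.65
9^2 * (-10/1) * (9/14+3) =-20655/7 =-2950.71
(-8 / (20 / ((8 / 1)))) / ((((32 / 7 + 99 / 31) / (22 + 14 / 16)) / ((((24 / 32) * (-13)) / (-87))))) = -1.06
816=816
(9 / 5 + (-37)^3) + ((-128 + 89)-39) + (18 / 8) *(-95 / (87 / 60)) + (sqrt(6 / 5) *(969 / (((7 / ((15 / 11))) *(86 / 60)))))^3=2951762.93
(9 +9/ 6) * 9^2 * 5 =8505/ 2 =4252.50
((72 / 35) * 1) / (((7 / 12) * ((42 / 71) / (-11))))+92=45316 / 1715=26.42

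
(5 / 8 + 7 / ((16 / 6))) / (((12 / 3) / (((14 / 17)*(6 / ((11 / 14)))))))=5.11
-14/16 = -7/8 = -0.88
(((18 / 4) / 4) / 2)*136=153 / 2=76.50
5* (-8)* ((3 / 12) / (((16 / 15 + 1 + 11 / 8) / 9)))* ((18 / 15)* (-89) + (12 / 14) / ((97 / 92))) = 777224160 / 280427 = 2771.57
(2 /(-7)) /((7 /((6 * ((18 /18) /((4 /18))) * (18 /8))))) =-243 /98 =-2.48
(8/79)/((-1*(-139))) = 8/10981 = 0.00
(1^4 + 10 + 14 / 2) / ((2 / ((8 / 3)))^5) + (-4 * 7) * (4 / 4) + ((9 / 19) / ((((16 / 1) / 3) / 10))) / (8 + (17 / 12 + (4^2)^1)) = 2997043 / 62586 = 47.89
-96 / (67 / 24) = -2304 / 67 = -34.39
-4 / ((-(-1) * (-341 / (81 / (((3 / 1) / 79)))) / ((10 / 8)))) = 10665 / 341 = 31.28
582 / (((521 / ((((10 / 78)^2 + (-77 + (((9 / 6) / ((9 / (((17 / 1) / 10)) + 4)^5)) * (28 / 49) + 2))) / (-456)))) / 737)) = 2809880945578777945501 / 20755538651778211008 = 135.38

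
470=470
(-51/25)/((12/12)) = -51/25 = -2.04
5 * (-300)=-1500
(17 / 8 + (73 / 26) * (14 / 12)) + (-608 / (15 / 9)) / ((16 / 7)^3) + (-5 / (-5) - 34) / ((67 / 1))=-42878843 / 1672320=-25.64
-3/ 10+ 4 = 37/ 10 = 3.70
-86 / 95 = -0.91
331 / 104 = 3.18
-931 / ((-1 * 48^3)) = 931 / 110592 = 0.01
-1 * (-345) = 345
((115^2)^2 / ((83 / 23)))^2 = 16182230942831640625 / 6889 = 2348995636933029.56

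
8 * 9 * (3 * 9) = 1944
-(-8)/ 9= 8/ 9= 0.89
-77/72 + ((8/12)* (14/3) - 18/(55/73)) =-21.85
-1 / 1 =-1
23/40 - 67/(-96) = 611/480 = 1.27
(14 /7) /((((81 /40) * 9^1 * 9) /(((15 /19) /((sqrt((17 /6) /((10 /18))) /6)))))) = 0.03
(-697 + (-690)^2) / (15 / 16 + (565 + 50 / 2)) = 7606448 / 9455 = 804.49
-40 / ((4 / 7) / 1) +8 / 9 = -622 / 9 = -69.11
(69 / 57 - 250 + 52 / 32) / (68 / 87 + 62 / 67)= -218989701 / 1512400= -144.80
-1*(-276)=276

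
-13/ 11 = -1.18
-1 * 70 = -70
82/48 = 41/24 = 1.71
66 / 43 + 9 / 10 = 1047 / 430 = 2.43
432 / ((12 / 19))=684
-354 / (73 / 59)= -20886 / 73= -286.11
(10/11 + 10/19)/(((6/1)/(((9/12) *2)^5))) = 6075/3344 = 1.82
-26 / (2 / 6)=-78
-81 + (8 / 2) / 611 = -49487 / 611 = -80.99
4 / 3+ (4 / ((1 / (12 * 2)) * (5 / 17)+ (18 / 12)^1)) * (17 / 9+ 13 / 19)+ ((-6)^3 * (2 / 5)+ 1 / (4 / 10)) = -75.76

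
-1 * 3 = -3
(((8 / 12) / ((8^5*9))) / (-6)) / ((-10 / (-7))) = -7 / 26542080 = -0.00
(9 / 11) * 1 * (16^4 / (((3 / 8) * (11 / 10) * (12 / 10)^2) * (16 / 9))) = 6144000 / 121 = 50776.86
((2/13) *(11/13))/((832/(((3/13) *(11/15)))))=0.00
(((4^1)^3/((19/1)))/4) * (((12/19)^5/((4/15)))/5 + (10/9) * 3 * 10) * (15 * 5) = 99267908800/47045881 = 2110.02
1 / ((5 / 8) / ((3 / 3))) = 8 / 5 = 1.60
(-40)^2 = 1600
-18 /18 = -1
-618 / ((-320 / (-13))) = -4017 / 160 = -25.11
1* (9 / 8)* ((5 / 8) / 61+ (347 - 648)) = -1321947 / 3904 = -338.61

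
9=9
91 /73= 1.25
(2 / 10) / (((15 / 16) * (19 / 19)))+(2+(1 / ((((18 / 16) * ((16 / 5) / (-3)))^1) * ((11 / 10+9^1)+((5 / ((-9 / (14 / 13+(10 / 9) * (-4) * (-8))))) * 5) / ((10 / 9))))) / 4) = 63374237 / 28599900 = 2.22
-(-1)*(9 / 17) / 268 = 9 / 4556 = 0.00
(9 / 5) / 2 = 9 / 10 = 0.90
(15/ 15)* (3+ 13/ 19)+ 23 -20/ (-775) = 78661/ 2945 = 26.71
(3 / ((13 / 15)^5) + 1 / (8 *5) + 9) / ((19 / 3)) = 675485319 / 282182680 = 2.39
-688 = -688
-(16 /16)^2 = -1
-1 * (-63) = 63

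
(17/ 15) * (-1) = -17/ 15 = -1.13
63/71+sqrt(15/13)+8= sqrt(195)/13+631/71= 9.96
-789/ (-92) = 789/ 92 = 8.58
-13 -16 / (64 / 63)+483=1817 / 4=454.25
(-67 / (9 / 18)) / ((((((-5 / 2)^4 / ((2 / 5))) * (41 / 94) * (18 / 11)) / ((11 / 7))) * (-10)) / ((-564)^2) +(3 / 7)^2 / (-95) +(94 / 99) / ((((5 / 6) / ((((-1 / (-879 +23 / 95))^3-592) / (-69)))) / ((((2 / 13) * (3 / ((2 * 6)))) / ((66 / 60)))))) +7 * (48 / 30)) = -8012158994871535989841513597440 / 689911395909934749201086525129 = -11.61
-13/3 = -4.33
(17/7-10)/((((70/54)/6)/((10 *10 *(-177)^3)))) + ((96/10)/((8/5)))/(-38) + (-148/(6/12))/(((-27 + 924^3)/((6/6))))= 14272832812700937788545/734455656207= 19433212464.33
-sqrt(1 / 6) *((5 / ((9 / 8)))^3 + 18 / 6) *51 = -1125179 *sqrt(6) / 1458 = -1890.34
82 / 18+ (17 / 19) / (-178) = 138509 / 30438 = 4.55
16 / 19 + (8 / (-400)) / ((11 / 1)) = 8781 / 10450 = 0.84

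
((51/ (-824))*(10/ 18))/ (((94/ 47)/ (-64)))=340/ 309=1.10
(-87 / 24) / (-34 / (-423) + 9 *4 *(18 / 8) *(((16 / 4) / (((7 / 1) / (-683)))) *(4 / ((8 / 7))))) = 12267 / 374425792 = 0.00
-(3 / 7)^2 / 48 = -3 / 784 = -0.00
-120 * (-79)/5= 1896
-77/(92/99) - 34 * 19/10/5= -220291/2300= -95.78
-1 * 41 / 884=-41 / 884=-0.05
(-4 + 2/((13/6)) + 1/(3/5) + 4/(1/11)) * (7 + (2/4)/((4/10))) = 18271/52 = 351.37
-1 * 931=-931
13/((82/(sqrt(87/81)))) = 13 * sqrt(87)/738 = 0.16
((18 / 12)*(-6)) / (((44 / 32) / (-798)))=5223.27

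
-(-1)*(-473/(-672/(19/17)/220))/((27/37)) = 237.17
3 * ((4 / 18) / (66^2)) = 1 / 6534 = 0.00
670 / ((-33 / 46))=-30820 / 33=-933.94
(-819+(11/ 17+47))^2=171950769/ 289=594985.36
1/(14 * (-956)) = -1/13384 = -0.00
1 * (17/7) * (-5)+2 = -71/7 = -10.14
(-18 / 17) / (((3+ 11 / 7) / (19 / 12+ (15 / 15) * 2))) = -0.83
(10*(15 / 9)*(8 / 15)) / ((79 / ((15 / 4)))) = 100 / 237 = 0.42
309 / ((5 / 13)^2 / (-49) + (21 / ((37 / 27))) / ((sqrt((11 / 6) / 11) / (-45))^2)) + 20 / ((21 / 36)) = 13692236046711 / 399337554875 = 34.29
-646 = -646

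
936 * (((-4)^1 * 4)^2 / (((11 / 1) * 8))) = 29952 / 11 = 2722.91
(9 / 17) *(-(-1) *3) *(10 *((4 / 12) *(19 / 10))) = 171 / 17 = 10.06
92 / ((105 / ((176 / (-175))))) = -16192 / 18375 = -0.88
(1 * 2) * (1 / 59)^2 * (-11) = -22 / 3481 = -0.01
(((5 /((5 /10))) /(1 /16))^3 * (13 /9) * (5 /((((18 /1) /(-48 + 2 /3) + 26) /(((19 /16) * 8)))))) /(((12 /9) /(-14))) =-628526080000 /5457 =-115177951.26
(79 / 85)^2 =0.86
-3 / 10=-0.30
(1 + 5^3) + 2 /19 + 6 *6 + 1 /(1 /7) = 3213 /19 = 169.11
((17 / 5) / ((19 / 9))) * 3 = 459 / 95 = 4.83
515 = 515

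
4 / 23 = 0.17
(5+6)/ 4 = 2.75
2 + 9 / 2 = 13 / 2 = 6.50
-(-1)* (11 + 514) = 525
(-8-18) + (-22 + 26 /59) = -2806 /59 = -47.56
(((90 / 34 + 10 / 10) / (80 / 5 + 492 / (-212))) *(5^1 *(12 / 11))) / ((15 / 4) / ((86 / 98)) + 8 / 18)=61040736 / 198020845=0.31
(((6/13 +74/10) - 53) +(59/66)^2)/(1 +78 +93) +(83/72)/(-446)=-0.26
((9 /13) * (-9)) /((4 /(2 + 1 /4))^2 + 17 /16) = -104976 /71149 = -1.48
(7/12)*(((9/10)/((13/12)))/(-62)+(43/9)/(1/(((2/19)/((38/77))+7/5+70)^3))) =261989660523105455059/255953115580500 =1023584.57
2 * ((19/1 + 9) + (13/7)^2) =3082/49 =62.90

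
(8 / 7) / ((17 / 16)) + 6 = 842 / 119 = 7.08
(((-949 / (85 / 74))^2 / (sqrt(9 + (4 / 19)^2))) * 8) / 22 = 374808521776 * sqrt(3265) / 259485875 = 82534.84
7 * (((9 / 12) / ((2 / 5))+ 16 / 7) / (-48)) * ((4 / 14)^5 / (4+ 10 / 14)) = -233 / 950796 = -0.00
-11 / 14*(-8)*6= 264 / 7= 37.71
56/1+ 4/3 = 172/3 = 57.33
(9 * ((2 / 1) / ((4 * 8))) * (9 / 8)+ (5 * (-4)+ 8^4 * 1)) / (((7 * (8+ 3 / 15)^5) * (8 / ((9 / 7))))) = 14675878125 / 5813200741376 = 0.00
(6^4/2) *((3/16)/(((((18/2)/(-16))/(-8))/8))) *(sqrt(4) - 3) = -13824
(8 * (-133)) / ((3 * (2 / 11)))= -5852 / 3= -1950.67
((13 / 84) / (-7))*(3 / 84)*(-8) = 13 / 2058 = 0.01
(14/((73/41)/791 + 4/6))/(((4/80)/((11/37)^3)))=36259155240/3296547893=11.00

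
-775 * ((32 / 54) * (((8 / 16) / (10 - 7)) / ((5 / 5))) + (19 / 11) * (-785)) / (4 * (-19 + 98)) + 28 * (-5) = 896803085 / 281556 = 3185.17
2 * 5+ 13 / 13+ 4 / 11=125 / 11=11.36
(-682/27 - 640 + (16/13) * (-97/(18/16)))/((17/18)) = -541508/663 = -816.75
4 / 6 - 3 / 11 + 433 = 14302 / 33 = 433.39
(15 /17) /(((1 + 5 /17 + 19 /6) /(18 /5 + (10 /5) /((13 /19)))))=7632 /5915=1.29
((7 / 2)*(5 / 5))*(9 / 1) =63 / 2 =31.50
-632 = -632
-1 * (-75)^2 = -5625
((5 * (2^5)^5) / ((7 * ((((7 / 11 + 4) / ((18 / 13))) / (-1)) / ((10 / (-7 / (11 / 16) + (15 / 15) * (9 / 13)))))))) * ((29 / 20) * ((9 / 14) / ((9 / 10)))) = 8830687641600 / 1130381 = 7812133.82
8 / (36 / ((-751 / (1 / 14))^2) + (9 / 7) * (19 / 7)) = 7896014 / 3444435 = 2.29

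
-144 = -144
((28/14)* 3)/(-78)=-1/13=-0.08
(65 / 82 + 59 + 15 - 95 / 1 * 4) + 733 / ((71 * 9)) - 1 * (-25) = -14622197 / 52398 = -279.06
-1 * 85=-85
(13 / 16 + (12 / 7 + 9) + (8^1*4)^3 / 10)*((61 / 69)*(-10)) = -37443081 / 1288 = -29070.72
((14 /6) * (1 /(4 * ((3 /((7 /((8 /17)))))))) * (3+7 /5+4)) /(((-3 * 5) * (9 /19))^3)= -0.07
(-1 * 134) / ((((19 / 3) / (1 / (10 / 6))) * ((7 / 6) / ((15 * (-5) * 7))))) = 5712.63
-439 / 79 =-5.56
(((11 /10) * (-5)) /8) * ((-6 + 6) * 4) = 0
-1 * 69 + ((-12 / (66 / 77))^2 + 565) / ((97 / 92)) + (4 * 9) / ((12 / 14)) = 694.77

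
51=51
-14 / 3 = -4.67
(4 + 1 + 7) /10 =6 /5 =1.20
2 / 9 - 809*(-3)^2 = -65527 / 9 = -7280.78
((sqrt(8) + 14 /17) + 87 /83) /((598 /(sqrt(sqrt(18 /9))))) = 2^(1 /4)*(2641 + 2822*sqrt(2)) /843778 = 0.01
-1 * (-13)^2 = -169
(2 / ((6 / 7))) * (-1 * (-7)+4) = 77 / 3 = 25.67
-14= -14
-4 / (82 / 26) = -52 / 41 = -1.27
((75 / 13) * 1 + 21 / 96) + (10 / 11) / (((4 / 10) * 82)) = 1128641 / 187616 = 6.02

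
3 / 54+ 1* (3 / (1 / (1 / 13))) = 67 / 234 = 0.29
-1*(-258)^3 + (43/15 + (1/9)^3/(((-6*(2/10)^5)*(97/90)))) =2023984516486/117855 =17173514.20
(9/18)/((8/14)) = 7/8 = 0.88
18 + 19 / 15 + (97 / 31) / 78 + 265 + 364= 7838029 / 12090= 648.31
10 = 10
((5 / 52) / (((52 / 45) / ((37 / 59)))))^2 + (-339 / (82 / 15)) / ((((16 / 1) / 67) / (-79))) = 21407222765811465 / 1043521147136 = 20514.41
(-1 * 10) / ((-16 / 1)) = 5 / 8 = 0.62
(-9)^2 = 81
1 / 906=0.00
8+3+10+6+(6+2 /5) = 167 /5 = 33.40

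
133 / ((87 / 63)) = 2793 / 29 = 96.31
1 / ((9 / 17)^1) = 17 / 9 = 1.89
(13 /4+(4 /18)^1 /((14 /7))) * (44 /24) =1331 /216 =6.16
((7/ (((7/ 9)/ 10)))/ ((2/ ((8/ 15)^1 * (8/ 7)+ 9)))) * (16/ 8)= 6054/ 7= 864.86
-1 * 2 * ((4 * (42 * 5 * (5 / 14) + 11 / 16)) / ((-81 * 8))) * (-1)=-1211 / 1296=-0.93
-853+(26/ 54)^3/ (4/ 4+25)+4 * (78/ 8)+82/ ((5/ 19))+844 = 67237973/ 196830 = 341.60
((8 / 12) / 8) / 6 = 1 / 72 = 0.01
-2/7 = -0.29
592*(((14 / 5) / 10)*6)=24864 / 25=994.56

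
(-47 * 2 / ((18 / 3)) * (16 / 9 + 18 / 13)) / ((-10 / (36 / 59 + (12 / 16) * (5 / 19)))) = 2098973 / 524628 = 4.00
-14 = -14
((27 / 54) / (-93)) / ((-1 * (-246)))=-1 / 45756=-0.00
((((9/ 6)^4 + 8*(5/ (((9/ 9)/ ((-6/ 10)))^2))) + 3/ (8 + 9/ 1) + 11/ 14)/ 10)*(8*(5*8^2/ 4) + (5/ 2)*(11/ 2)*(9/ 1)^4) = 14132700569/ 76160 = 185565.92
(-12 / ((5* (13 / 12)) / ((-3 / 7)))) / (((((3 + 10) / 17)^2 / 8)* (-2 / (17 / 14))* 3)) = -1414944 / 538265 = -2.63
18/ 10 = 9/ 5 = 1.80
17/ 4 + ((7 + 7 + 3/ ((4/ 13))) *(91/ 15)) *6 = 3475/ 4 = 868.75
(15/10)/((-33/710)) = -355/11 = -32.27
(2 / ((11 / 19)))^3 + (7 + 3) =68182 / 1331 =51.23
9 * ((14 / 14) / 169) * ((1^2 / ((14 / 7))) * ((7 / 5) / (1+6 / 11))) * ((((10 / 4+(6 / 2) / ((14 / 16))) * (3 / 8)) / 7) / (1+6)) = 24651 / 22524320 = 0.00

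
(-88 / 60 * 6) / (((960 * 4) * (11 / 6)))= -0.00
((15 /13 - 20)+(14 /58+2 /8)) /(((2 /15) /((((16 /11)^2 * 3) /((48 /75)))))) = -62277750 /45617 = -1365.23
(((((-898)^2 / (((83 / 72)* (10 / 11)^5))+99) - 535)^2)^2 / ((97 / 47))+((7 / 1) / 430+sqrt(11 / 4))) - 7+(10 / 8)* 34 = sqrt(11) / 2+14712563717531936033817757488834306766223438495881 / 18877855004405975341796875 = 779355690257082389924914.70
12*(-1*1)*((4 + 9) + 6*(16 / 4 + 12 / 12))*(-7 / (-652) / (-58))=903 / 9454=0.10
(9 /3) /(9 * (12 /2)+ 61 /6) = 18 /385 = 0.05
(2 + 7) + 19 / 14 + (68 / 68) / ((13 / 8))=1997 / 182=10.97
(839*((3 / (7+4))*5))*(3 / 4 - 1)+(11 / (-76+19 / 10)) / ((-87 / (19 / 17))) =-725910545 / 2537964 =-286.02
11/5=2.20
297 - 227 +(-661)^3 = -288804711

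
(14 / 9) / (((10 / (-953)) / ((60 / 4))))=-6671 / 3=-2223.67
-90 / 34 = -2.65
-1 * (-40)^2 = -1600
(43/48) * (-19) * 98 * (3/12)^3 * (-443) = 17734619/1536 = 11545.98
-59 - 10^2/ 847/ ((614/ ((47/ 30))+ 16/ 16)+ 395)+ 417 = 2807265133/ 7841526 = 358.00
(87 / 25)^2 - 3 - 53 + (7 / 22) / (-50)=-1207139 / 27500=-43.90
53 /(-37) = -53 /37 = -1.43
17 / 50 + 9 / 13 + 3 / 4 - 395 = -511183 / 1300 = -393.22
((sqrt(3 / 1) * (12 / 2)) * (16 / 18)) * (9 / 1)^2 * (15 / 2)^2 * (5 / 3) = 40500 * sqrt(3) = 70148.06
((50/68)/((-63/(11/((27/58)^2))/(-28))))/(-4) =-462550/111537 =-4.15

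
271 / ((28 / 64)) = 4336 / 7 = 619.43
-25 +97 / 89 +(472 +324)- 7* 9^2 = 18253 / 89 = 205.09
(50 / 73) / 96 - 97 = -96.99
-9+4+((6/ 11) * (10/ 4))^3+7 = 6037/ 1331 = 4.54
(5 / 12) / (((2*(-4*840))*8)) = -1 / 129024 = -0.00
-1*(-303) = 303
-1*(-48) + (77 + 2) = 127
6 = 6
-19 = -19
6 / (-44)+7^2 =48.86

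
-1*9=-9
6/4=3/2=1.50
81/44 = 1.84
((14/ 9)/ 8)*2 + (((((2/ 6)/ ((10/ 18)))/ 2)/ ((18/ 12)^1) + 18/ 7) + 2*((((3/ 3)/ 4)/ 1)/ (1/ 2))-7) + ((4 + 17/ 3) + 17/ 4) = 13957/ 1260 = 11.08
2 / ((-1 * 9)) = -2 / 9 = -0.22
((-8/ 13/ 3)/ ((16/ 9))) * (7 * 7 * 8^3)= -37632/ 13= -2894.77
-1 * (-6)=6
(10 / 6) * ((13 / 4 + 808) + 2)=16265 / 12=1355.42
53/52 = 1.02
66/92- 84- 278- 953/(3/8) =-400561/138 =-2902.62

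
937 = 937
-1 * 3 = -3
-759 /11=-69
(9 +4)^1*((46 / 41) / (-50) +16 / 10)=21021 / 1025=20.51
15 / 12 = 5 / 4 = 1.25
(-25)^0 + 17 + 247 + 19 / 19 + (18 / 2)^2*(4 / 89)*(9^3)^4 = 1028170447679.98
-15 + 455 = 440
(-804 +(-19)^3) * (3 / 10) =-2298.90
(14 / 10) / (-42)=-1 / 30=-0.03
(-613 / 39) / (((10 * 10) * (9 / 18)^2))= -613 / 975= -0.63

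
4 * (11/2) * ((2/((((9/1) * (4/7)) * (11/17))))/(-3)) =-4.41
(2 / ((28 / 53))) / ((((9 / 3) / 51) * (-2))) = -901 / 28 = -32.18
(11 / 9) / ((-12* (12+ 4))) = -0.01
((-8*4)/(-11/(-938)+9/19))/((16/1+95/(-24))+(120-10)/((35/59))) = -95811072/286996925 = -0.33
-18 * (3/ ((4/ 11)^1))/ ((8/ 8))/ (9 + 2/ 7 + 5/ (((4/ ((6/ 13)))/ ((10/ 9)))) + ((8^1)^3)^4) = -81081/ 37520834303276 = -0.00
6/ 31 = 0.19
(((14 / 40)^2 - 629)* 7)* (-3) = 5282571 / 400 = 13206.43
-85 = -85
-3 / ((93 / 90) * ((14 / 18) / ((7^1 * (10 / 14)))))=-4050 / 217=-18.66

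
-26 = -26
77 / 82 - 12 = -907 / 82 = -11.06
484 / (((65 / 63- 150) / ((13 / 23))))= -1.84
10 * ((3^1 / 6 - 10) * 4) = -380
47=47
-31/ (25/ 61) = -1891/ 25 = -75.64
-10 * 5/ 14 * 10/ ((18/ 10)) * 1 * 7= -1250/ 9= -138.89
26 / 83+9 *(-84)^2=63504.31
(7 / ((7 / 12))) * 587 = 7044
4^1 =4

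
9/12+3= 15/4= 3.75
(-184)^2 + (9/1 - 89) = 33776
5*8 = 40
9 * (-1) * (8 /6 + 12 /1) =-120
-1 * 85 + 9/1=-76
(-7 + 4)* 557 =-1671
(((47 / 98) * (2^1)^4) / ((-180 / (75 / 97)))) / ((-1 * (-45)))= -94 / 128331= -0.00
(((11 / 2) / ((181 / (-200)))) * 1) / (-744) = 275 / 33666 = 0.01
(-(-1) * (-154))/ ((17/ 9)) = -1386/ 17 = -81.53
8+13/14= 8.93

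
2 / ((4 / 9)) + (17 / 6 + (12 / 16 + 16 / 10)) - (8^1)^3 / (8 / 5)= -310.32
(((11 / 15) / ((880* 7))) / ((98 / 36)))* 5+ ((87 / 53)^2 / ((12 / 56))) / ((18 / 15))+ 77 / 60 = 11.76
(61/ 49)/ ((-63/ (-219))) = 4453/ 1029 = 4.33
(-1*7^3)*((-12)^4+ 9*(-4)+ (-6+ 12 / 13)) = -92278662 / 13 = -7098358.62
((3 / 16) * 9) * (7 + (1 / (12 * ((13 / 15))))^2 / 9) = 511131 / 43264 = 11.81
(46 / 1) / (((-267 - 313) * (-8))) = 23 / 2320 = 0.01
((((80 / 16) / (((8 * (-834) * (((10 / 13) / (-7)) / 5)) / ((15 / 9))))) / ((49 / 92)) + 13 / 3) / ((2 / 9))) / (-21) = -311051 / 326928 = -0.95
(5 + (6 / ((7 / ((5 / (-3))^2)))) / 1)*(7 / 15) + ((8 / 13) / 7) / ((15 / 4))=3.47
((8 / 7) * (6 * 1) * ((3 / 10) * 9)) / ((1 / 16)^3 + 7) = 2654208 / 1003555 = 2.64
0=0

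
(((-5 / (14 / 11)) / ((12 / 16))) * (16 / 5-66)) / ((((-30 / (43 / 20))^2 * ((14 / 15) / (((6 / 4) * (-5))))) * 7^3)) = -3193223 / 80673600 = -0.04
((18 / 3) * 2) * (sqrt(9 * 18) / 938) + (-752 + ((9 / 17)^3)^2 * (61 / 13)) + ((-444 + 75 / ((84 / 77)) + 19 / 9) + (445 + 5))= -7625459944649 / 11296382292 + 54 * sqrt(2) / 469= -674.87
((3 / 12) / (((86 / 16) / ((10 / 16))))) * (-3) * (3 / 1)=-45 / 172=-0.26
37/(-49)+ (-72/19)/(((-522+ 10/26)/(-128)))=-10637635/6313111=-1.69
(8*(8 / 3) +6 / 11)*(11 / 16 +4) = 9025 / 88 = 102.56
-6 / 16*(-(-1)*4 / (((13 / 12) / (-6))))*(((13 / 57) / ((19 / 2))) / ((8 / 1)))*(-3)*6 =-162 / 361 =-0.45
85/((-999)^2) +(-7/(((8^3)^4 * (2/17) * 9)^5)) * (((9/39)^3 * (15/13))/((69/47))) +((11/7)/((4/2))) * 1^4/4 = 132676387811695250457758535434808092715887129243862828962248784134861/675150687553964442354050235852003017722821678505382971438765877231616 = 0.20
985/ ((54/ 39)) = 12805/ 18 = 711.39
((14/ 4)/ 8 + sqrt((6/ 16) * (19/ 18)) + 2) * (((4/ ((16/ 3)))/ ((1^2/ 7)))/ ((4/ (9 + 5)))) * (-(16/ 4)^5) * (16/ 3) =-244608 - 25088 * sqrt(57)/ 3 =-307744.75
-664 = -664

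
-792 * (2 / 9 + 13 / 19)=-13640 / 19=-717.89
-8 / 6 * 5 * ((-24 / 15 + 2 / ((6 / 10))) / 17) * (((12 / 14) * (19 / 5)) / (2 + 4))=-1976 / 5355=-0.37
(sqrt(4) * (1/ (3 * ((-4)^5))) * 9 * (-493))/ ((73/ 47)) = 69513/ 37376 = 1.86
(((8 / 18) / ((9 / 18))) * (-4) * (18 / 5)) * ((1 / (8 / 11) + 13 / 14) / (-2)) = 516 / 35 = 14.74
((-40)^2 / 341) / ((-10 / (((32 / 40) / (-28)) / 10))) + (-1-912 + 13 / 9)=-97914596 / 107415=-911.55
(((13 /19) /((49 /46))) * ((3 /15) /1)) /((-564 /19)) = -0.00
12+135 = 147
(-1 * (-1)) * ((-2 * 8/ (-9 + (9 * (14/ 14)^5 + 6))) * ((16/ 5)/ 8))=-16/ 15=-1.07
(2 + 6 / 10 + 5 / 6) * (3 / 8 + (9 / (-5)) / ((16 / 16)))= -1957 / 400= -4.89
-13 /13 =-1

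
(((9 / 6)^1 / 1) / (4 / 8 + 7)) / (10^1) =1 / 50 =0.02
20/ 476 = 5/ 119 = 0.04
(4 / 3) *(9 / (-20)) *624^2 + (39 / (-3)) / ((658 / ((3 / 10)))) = -1537256487 / 6580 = -233625.61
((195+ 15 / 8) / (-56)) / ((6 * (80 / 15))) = -225 / 2048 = -0.11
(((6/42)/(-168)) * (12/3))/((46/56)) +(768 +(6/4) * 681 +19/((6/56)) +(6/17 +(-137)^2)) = 113509861/5474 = 20736.18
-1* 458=-458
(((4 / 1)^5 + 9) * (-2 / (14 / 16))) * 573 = -9470544 / 7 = -1352934.86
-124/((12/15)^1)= -155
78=78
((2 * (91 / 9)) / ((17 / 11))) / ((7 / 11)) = 3146 / 153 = 20.56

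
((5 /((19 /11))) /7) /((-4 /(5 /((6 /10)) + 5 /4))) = -6325 /6384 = -0.99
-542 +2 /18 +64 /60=-540.82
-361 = -361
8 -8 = 0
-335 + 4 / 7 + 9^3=2762 / 7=394.57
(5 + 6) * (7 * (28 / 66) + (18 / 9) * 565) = 37388 / 3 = 12462.67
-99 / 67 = -1.48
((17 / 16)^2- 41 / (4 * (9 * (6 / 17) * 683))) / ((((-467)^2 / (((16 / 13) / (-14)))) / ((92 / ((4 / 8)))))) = -122064335 / 1463927646636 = -0.00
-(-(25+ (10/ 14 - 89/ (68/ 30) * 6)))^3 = -9244333.54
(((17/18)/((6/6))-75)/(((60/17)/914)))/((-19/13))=134629001/10260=13121.73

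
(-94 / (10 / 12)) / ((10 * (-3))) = 94 / 25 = 3.76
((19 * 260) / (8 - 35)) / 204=-1235 / 1377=-0.90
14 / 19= 0.74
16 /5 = 3.20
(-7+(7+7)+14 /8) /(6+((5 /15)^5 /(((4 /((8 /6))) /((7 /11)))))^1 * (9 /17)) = 530145 /363556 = 1.46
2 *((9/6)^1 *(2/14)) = 3/7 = 0.43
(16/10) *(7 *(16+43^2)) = 20888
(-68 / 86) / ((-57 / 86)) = 68 / 57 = 1.19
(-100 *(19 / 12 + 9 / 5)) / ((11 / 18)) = -6090 / 11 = -553.64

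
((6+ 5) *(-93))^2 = 1046529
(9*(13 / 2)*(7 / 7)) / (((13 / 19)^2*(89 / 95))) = 308655 / 2314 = 133.39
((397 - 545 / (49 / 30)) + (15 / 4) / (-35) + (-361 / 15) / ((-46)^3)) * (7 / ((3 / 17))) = 76888562183 / 30660840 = 2507.71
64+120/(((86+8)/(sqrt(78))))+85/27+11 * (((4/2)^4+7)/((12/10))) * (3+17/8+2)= 60 * sqrt(78)/47+677953/432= 1580.61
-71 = -71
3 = 3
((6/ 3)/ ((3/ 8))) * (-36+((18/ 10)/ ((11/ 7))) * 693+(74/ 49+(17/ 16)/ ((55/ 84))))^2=67286862962449/ 21789075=3088100.94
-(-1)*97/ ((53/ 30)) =2910/ 53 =54.91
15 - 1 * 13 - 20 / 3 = -14 / 3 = -4.67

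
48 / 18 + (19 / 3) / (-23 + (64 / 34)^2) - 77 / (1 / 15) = -19444202 / 16869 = -1152.66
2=2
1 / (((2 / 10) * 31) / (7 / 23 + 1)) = 150 / 713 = 0.21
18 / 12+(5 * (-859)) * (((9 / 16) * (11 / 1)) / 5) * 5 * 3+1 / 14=-8929129 / 112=-79724.37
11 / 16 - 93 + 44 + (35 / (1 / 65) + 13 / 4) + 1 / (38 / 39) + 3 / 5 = 2231.56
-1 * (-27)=27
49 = 49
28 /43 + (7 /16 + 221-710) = -487.91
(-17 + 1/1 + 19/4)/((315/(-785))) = 785/28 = 28.04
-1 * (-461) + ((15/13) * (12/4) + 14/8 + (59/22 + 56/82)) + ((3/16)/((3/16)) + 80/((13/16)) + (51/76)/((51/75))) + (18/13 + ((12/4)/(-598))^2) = 1750974489607/3064308676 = 571.41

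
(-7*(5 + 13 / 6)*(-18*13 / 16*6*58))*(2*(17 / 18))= 1929109 / 4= 482277.25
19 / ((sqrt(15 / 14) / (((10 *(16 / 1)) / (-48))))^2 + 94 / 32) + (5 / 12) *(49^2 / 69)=29206415 / 1406772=20.76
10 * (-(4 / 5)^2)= -32 / 5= -6.40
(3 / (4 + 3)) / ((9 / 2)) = 0.10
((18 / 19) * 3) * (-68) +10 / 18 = -32953 / 171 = -192.71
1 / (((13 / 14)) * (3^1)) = 14 / 39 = 0.36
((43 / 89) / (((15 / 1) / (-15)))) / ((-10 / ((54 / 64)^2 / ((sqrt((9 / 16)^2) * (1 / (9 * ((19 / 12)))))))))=198531 / 227840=0.87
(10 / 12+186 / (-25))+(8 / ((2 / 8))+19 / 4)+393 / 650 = 119917 / 3900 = 30.75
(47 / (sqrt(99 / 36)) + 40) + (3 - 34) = 9 + 94*sqrt(11) / 11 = 37.34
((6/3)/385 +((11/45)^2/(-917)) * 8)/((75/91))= 0.01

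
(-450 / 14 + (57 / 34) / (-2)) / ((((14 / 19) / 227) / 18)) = -609388083 / 3332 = -182889.58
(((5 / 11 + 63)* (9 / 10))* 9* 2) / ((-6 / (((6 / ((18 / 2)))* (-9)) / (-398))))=-28269 / 10945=-2.58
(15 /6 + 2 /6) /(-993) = -17 /5958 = -0.00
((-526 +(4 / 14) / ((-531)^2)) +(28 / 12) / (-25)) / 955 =-25959115363 / 47122732125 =-0.55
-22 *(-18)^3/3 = 42768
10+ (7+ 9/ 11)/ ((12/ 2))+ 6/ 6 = 406/ 33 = 12.30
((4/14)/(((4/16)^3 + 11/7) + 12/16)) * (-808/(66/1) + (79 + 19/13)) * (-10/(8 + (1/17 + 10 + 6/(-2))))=-2487610/449163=-5.54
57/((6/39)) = 741/2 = 370.50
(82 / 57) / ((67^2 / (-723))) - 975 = -83178487 / 85291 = -975.23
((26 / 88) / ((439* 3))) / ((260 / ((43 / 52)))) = 43 / 60265920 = 0.00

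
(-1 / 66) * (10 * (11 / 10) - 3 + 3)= -1 / 6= -0.17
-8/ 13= -0.62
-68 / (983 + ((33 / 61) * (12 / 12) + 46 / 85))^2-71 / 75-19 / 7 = -4170044658767861 / 1139038218550575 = -3.66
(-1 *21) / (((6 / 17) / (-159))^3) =15360086721 / 8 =1920010840.12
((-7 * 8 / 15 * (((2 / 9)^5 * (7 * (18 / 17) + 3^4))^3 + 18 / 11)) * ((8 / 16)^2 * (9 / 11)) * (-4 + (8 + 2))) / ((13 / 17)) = -699385467266756984 / 71328677775362865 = -9.81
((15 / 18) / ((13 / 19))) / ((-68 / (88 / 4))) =-1045 / 2652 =-0.39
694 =694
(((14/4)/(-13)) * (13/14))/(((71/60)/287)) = -60.63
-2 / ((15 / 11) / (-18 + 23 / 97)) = 37906 / 1455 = 26.05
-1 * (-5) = 5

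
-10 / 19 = -0.53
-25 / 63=-0.40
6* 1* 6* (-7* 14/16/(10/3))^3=-28588707/128000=-223.35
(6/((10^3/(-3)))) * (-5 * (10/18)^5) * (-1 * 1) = -0.00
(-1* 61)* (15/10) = -183/2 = -91.50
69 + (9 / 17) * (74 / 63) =8285 / 119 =69.62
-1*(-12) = 12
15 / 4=3.75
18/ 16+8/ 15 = 1.66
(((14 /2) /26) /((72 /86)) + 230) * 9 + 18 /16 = 107849 /52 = 2074.02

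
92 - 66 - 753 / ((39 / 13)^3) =-1.89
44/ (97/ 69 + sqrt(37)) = -73623/ 41687 + 52371 * sqrt(37)/ 41687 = 5.88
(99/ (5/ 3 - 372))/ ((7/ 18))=-486/ 707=-0.69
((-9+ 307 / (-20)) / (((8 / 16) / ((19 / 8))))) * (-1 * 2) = 9253 / 40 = 231.32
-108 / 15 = -36 / 5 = -7.20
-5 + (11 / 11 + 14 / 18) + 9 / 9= -20 / 9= -2.22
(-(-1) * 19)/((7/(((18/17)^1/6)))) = 57/119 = 0.48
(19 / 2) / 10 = 19 / 20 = 0.95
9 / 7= 1.29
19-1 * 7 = 12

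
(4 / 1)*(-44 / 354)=-88 / 177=-0.50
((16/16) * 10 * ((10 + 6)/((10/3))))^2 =2304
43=43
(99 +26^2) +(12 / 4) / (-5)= 774.40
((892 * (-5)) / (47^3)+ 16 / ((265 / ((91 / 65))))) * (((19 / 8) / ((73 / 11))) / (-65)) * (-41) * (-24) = -147010003932 / 652748178875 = -0.23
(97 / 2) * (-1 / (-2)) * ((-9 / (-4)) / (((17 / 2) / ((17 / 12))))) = 291 / 32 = 9.09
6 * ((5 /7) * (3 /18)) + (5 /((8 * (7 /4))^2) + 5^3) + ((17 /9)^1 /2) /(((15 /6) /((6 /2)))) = 373007 /2940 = 126.87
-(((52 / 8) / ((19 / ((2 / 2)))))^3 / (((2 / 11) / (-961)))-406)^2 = -4594203093863601 / 12043745536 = -381459.66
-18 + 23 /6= -85 /6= -14.17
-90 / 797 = -0.11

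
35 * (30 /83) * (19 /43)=19950 /3569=5.59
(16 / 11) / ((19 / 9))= 144 / 209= 0.69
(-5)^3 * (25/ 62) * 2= -3125/ 31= -100.81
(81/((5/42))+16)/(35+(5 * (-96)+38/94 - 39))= -163654/113645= -1.44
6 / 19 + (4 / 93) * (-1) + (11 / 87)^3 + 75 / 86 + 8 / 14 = 401212065505 / 233490676734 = 1.72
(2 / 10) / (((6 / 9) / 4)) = 6 / 5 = 1.20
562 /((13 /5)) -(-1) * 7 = 2901 /13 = 223.15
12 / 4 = 3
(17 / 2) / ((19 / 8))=68 / 19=3.58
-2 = -2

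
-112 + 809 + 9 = 706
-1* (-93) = 93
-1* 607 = -607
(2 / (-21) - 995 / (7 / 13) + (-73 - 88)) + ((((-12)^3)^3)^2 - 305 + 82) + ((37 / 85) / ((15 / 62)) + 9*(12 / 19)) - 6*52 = 4514651741106114804899077 / 169575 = 26623333280885241367.53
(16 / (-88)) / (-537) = 2 / 5907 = 0.00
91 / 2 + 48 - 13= 80.50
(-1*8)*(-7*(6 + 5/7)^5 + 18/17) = 764156.48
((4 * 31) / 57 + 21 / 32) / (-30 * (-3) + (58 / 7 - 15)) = 36155 / 1063392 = 0.03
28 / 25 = 1.12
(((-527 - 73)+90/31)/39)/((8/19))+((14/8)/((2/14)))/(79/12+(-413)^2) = -119979216841/3299614084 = -36.36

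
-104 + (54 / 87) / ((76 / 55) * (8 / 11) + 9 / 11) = -3315758 / 31987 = -103.66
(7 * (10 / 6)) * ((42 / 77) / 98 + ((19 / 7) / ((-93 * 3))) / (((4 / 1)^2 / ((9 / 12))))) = 81965 / 1374912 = 0.06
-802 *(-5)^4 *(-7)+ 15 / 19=66666265 / 19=3508750.79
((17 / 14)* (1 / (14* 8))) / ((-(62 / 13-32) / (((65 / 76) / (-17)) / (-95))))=169 / 801523968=0.00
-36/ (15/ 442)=-5304/ 5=-1060.80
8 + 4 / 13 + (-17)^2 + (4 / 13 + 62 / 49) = 190387 / 637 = 298.88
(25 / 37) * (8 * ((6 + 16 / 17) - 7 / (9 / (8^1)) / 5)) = 30.79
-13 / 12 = -1.08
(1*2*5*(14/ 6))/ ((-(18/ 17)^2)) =-10115/ 486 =-20.81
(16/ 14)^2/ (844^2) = 4/ 2181529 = 0.00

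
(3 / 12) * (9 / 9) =1 / 4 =0.25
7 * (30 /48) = 35 /8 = 4.38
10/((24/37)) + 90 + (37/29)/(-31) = 1136791/10788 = 105.38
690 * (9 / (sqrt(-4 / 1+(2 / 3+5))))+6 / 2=3+1242 * sqrt(15)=4813.25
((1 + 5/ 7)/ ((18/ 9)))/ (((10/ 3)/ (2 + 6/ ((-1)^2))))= 72/ 35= 2.06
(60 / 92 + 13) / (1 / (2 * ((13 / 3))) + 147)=8164 / 87975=0.09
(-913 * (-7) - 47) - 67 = 6277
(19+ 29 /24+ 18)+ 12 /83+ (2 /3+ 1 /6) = 78059 /1992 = 39.19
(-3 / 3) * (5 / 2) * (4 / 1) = -10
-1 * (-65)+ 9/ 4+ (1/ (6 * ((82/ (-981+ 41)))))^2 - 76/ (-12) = 4673869/ 60516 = 77.23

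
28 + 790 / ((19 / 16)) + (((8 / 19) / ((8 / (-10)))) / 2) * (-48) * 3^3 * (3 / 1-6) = -6268 / 19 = -329.89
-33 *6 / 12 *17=-561 / 2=-280.50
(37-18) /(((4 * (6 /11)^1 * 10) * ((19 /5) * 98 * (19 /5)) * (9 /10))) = 275 /402192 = 0.00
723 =723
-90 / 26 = -3.46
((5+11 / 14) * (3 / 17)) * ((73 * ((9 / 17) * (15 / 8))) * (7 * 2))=2394765 / 2312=1035.80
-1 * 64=-64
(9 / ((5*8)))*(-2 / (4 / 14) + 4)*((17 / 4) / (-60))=153 / 3200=0.05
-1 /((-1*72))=1 /72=0.01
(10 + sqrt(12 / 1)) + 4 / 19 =2 * sqrt(3) + 194 / 19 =13.67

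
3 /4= 0.75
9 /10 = 0.90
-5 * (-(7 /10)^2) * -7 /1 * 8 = -686 /5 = -137.20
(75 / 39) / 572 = 25 / 7436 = 0.00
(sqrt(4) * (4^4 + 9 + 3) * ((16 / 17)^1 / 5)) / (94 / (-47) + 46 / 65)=-27872 / 357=-78.07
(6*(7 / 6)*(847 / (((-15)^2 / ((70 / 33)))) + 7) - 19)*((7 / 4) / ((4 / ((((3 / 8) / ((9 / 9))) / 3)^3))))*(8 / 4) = 20293 / 138240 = 0.15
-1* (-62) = 62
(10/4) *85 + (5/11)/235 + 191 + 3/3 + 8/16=209386/517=405.00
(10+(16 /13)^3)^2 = 679436356 /4826809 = 140.76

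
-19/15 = -1.27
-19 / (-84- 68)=1 / 8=0.12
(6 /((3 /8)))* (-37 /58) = -296 /29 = -10.21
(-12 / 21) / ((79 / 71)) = -284 / 553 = -0.51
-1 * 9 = -9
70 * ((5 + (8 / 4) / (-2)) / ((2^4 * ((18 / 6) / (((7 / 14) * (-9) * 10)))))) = -262.50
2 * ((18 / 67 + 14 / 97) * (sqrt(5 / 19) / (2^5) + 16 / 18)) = 671 * sqrt(95) / 493924 + 42944 / 58491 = 0.75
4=4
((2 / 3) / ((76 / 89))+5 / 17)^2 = 4338889 / 3755844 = 1.16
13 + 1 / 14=183 / 14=13.07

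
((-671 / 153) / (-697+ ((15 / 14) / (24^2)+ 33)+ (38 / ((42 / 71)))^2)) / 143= -382592 / 43195148581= -0.00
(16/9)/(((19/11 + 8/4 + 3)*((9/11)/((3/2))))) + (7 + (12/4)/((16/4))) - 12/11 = 314003/43956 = 7.14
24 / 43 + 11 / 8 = 665 / 344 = 1.93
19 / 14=1.36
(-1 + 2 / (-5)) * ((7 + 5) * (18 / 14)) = -108 / 5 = -21.60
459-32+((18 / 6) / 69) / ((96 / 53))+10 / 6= 946549 / 2208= 428.69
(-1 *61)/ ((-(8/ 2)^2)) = 61/ 16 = 3.81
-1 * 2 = -2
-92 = -92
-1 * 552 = -552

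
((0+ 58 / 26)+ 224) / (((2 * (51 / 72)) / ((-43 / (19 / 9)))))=-803412 / 247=-3252.68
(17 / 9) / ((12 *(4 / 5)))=85 / 432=0.20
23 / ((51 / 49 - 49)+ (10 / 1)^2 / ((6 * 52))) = -87906 / 182075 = -0.48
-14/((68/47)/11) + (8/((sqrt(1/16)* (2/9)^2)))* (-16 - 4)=-444259/34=-13066.44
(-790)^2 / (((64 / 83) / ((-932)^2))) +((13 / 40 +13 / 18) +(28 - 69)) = 253096783788617 / 360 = 703046621635.05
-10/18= -0.56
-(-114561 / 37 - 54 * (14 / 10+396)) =4542831 / 185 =24555.84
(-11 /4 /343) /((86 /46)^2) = -5819 /2536828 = -0.00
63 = 63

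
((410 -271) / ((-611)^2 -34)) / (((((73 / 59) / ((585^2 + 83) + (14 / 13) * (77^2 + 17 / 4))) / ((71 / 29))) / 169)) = 68626347681697 / 1580497158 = 43420.73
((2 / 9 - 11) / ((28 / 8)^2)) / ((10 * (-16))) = 97 / 17640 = 0.01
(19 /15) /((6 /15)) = 19 /6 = 3.17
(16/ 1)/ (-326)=-8/ 163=-0.05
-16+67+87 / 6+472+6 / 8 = 2153 / 4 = 538.25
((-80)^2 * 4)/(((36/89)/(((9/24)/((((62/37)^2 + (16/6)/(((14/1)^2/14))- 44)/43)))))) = -7334828200/294689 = -24890.06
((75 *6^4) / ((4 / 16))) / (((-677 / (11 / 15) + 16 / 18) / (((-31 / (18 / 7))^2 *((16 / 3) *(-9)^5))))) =1761761777529600 / 91307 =19294925663.20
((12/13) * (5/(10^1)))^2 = 36/169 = 0.21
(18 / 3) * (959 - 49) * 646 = 3527160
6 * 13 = 78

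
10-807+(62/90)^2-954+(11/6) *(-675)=-12101503/4050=-2988.03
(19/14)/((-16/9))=-171/224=-0.76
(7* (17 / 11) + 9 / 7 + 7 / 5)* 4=20796 / 385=54.02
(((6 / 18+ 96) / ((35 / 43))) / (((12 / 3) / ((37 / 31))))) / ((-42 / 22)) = -18.50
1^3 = 1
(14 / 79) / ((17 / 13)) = 182 / 1343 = 0.14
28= 28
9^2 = 81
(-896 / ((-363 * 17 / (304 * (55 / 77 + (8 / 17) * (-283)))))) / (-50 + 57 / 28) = 1561305088 / 12808191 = 121.90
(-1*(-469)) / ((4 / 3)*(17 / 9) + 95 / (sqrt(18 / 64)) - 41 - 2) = 13840659 / 22198151 + 43307460*sqrt(2) / 22198151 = 3.38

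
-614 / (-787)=614 / 787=0.78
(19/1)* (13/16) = 247/16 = 15.44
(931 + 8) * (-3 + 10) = 6573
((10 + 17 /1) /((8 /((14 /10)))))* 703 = 132867 /40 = 3321.68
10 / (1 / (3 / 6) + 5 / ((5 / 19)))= 0.48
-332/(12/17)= -1411/3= -470.33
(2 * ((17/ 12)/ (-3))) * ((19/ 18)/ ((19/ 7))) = -119/ 324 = -0.37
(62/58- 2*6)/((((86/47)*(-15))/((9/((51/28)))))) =208586/105995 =1.97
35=35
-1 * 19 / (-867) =19 / 867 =0.02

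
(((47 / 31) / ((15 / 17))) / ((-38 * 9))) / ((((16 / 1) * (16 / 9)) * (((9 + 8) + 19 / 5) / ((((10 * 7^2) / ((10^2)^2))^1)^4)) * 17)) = -270945647 / 94089216000000000000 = -0.00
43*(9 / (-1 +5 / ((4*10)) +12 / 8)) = 619.20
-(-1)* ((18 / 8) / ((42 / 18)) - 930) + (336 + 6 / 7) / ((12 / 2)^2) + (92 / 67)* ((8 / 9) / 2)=-15517549 / 16884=-919.07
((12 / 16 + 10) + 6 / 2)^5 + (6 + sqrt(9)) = 503293591 / 1024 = 491497.65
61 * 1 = 61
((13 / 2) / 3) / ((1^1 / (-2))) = -13 / 3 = -4.33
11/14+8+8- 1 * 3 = 193/14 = 13.79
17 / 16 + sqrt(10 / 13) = sqrt(130) / 13 + 17 / 16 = 1.94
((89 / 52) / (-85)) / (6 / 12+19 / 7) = -0.01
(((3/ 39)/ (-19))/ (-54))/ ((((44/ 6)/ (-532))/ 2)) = -0.01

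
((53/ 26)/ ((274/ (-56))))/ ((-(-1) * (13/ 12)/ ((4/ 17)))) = -35616/ 393601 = -0.09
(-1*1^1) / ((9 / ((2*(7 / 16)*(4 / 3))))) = -7 / 54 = -0.13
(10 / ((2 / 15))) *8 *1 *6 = 3600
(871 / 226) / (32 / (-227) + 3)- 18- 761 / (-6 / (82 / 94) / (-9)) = -3489678358 / 3446839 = -1012.43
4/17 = 0.24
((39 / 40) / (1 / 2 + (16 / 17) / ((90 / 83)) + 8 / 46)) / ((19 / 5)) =686205 / 4123684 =0.17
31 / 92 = 0.34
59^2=3481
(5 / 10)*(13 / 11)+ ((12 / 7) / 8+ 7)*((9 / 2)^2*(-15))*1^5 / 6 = -449227 / 1232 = -364.63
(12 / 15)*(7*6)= 33.60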